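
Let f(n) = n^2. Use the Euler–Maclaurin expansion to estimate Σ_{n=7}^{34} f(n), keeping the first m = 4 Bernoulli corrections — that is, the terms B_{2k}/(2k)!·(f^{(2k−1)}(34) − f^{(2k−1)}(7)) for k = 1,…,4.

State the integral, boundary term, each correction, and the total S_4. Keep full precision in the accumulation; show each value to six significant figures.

S_4 ≈ 13594.0

The integral term ∫_7^34 x^2 dx = 12987.0.
Endpoint term: (f(7) + f(34))/2 = (49.0000 + 1156.00)/2 = 602.500.
Running total after boundary: 13589.5.
Correction k=1: B_{2}/2! · (f^{(1)}(34) − f^{(1)}(7)) = 1/12 · (68.0000 − 14.0000) = 4.50000.
After k=1: 13594.0.
Correction k=2: B_{4}/4! · (f^{(3)}(34) − f^{(3)}(7)) = −1/720 · (0.00000 − 0.00000) = 0.00000.
After k=2: 13594.0.
Correction k=3: B_{6}/6! · (f^{(5)}(34) − f^{(5)}(7)) = 1/30240 · (0.00000 − 0.00000) = 0.00000.
After k=3: 13594.0.
Correction k=4: B_{8}/8! · (f^{(7)}(34) − f^{(7)}(7)) = −1/1209600 · (0.00000 − 0.00000) = 0.00000.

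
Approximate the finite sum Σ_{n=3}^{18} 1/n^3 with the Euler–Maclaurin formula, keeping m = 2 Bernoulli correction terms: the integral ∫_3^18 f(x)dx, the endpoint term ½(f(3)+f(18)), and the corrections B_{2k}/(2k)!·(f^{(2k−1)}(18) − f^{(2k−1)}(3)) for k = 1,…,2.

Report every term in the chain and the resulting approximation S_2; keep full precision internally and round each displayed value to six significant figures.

∫_3^18 1/x^3 dx evaluates to 0.0540123.
½[f(3) + f(18)] = ½[0.0370370 + 0.000171468] = 0.0186043.
Running total after boundary: 0.0726166.
Correction k=1: B_{2}/2! · (f^{(1)}(18) − f^{(1)}(3)) = 1/12 · (-2.85780e-05 − (-0.0370370)) = 0.00308404.
Partial sum through k=1: 0.0757006.
Correction k=2: B_{4}/4! · (f^{(3)}(18) − f^{(3)}(3)) = −1/720 · (-1.76407e-06 − (-0.0823045)) = -0.000114309.

S_2 ≈ 0.0755863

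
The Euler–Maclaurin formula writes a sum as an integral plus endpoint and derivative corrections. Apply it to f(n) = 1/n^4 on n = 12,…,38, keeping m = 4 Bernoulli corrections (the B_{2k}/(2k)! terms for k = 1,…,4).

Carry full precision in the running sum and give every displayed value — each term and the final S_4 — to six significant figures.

∫_12^38 1/x^4 dx evaluates to 0.000186826.
Boundary: ½(f(12) + f(38)) = ½(4.82253e-05 + 4.79585e-07) = 2.43524e-05.
Integral + boundary = 0.000211179.
Correction k=1: B_{2}/2! · (f^{(1)}(38) − f^{(1)}(12)) = 1/12 · (-5.04826e-08 − (-1.60751e-05)) = 1.33539e-06.
Running total after k=1: 0.000212514.
Correction k=2: B_{4}/4! · (f^{(3)}(38) − f^{(3)}(12)) = −1/720 · (-1.04881e-09 − (-3.34898e-06)) = -4.64990e-09.
Running total after k=2: 0.000212510.
Correction k=3: B_{6}/6! · (f^{(5)}(38) − f^{(5)}(12)) = 1/30240 · (-4.06740e-11 − (-1.30238e-06)) = 4.30668e-11.
Running total after k=3: 0.000212510.
Correction k=4: B_{8}/8! · (f^{(7)}(38) − f^{(7)}(12)) = −1/1209600 · (-2.53508e-12 − (-8.13988e-07)) = -6.72938e-13.

S_4 ≈ 0.000212510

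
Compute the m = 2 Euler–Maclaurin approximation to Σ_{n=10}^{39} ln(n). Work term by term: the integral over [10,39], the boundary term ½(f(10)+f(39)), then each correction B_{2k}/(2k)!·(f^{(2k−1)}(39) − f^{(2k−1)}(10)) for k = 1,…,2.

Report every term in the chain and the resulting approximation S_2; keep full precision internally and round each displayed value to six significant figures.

S_2 ≈ 93.8299

The integral term ∫_10^39 ln(x) dx = 90.8531.
Boundary: ½(f(10) + f(39)) = ½(2.30259 + 3.66356) = 2.98307.
Running total after boundary: 93.8361.
Order-1 term: 1/12 · (0.0256410 − 0.100000) = -0.00619658.
Running total after k=1: 93.8299.
Order-2 term: −1/720 · (3.37160e-05 − 0.00200000) = 2.73095e-06.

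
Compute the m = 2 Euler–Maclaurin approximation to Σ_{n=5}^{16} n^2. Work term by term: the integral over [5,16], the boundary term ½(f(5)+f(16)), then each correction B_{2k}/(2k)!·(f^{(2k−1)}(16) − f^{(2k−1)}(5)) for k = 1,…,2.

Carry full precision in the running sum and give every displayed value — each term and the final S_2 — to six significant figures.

∫_5^16 x^2 dx evaluates to 1323.67.
Endpoint term: (f(5) + f(16))/2 = (25.0000 + 256.000)/2 = 140.500.
Running total after boundary: 1464.17.
Order-1 term: 1/12 · (32.0000 − 10.0000) = 1.83333.
Running total after k=1: 1466.00.
Order-2 term: −1/720 · (0.00000 − 0.00000) = 0.00000.

S_2 ≈ 1466.00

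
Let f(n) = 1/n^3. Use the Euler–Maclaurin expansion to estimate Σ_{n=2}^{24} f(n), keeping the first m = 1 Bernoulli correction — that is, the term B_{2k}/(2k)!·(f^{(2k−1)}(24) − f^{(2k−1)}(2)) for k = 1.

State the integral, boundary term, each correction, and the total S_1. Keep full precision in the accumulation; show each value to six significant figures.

S_1 ≈ 0.202292

∫_2^24 1/x^3 dx evaluates to 0.124132.
Boundary: ½(f(2) + f(24)) = ½(0.125000 + 7.23380e-05) = 0.0625362.
So far: 0.186668.
Order-1 term: 1/12 · (-9.04225e-06 − (-0.187500)) = 0.0156242.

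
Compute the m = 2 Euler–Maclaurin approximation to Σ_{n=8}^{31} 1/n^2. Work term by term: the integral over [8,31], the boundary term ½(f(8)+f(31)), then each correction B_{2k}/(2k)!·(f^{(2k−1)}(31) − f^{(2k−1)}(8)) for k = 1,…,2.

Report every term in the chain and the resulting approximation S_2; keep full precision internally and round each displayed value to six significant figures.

S_2 ≈ 0.101394

The integral term ∫_8^31 1/x^2 dx = 0.0927419.
Boundary: ½(f(8) + f(31)) = ½(0.0156250 + 0.00104058) = 0.00833279.
So far: 0.101075.
Order-1 term: 1/12 · (-6.71344e-05 − (-0.00390625)) = 0.000319926.
Running total after k=1: 0.101395.
Order-2 term: −1/720 · (-8.38306e-07 − (-0.000732422)) = -1.01609e-06.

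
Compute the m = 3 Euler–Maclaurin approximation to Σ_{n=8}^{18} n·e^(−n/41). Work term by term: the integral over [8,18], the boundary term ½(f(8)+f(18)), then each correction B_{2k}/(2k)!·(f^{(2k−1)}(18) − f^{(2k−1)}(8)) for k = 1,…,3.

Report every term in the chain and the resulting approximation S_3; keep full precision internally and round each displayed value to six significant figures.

S_3 ≈ 102.496

The integral term ∫_8^18 x·e^(−x/41) dx = 93.4285.
Boundary: ½(f(8) + f(18)) = ½(6.58187 + 11.6040) = 9.09292.
Integral + boundary = 102.521.
k=1: B_{2}/(2)! × [f^{(1)}(18) − f^{(1)}(8)] = 1/12 × (0.361641 − 0.662201) = -0.0250466.
Partial sum through k=1: 102.496.
k=2: B_{4}/(4)! × [f^{(3)}(18) − f^{(3)}(8)] = −1/720 × (0.000982137 − 0.00137280) = 5.42582e-07.
Partial sum through k=2: 102.496.
k=3: B_{6}/(6)! × [f^{(5)}(18) − f^{(5)}(8)] = 1/30240 × (1.04053e-06 − 1.39896e-06) = -1.18528e-11.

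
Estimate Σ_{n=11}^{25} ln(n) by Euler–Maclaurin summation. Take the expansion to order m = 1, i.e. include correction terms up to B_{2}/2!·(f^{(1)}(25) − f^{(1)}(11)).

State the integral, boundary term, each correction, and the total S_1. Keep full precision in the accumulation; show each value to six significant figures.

S_1 ≈ 42.8992

Integral: ∫_11^25 ln(x) dx = 40.0950.
½[f(11) + f(25)] = ½[2.39790 + 3.21888] = 2.80839.
Integral + boundary = 42.9034.
Correction k=1: B_{2}/2! · (f^{(1)}(25) − f^{(1)}(11)) = 1/12 · (0.0400000 − 0.0909091) = -0.00424242.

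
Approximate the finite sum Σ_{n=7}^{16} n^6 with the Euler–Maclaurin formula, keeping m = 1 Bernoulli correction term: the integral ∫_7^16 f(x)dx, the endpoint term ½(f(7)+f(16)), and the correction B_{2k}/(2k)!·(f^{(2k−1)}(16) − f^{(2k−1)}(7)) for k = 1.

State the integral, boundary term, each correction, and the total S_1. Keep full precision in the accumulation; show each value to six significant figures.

S_1 ≈ 4.71936e+07

∫_7^16 x^6 dx evaluates to 3.82303e+07.
½[f(7) + f(16)] = ½[117649 + 1.67772e+07] = 8.44743e+06.
Integral + boundary = 4.66777e+07.
Order-1 term: 1/12 · (6.29146e+06 − 100842) = 515884.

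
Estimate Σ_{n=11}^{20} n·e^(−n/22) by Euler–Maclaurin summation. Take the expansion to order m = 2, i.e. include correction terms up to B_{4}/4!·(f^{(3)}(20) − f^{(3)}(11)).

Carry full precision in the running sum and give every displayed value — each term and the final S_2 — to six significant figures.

S_2 ≈ 75.4132

∫_11^20 x·e^(−x/22) dx evaluates to 68.0706.
Endpoint term: (f(11) + f(20))/2 = (6.67184 + 8.05781)/2 = 7.36482.
Integral + boundary = 75.4354.
k=1: B_{2}/(2)! × [f^{(1)}(20) − f^{(1)}(11)] = 1/12 × (0.0366264 − 0.303265) = -0.0222199.
Running total after k=1: 75.4132.
k=2: B_{4}/(4)! × [f^{(3)}(20) − f^{(3)}(11)] = −1/720 × (0.00174051 − 0.00313291) = 1.93388e-06.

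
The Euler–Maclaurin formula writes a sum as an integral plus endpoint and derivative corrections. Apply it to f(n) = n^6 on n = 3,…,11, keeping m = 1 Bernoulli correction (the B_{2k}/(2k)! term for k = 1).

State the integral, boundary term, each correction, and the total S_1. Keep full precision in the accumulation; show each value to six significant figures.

∫_3^11 x^6 dx evaluates to 2.78357e+06.
½[f(3) + f(11)] = ½[729.000 + 1.77156e+06] = 886145.
Running total after boundary: 3.66971e+06.
k=1: B_{2}/(2)! × [f^{(1)}(11) − f^{(1)}(3)] = 1/12 × (966306 − 1458.00) = 80404.0.

S_1 ≈ 3.75012e+06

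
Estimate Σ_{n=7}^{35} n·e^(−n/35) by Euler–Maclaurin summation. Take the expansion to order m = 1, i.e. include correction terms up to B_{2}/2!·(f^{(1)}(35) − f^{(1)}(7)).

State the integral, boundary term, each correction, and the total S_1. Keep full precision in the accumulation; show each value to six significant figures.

S_1 ≈ 311.478

Integral: ∫_7^35 x·e^(−x/35) dx = 302.230.
½[f(7) + f(35)] = ½[5.73112 + 12.8758] = 9.30345.
Integral + boundary = 311.533.
Order-1 term: 1/12 · (0.00000 − 0.654985) = -0.0545821.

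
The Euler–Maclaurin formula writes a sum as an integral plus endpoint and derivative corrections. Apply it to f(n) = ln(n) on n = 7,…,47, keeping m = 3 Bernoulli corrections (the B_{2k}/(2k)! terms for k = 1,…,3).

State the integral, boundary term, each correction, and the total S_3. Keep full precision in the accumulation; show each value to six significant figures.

The integral term ∫_7^47 ln(x) dx = 127.336.
½[f(7) + f(47)] = ½[1.94591 + 3.85015] = 2.89803.
Integral + boundary = 130.234.
Order-1 term: 1/12 · (0.0212766 − 0.142857) = -0.0101317.
After k=1: 130.223.
Order-2 term: −1/720 · (1.92636e-05 − 0.00583090) = 8.07172e-06.
After k=2: 130.223.
Order-3 term: 1/30240 · (1.04646e-07 − 0.00142798) = -4.72180e-08.

S_3 ≈ 130.223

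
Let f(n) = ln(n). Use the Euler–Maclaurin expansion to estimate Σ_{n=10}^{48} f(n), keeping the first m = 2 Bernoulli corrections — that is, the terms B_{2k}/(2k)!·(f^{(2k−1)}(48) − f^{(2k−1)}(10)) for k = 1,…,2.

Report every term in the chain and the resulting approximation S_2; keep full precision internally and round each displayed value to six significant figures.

S_2 ≈ 127.872

∫_10^48 ln(x) dx evaluates to 124.792.
½[f(10) + f(48)] = ½[2.30259 + 3.87120] = 3.08689.
So far: 127.879.
Order-1 term: 1/12 · (0.0208333 − 0.100000) = -0.00659722.
After k=1: 127.872.
Order-2 term: −1/720 · (1.80845e-05 − 0.00200000) = 2.75266e-06.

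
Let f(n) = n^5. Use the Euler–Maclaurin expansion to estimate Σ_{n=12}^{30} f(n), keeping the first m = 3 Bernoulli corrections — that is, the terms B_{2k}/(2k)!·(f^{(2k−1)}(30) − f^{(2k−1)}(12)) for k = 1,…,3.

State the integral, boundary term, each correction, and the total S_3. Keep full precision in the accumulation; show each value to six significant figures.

S_3 ≈ 1.33606e+08

The integral term ∫_12^30 x^5 dx = 1.21002e+08.
Endpoint term: (f(12) + f(30))/2 = (248832 + 2.43000e+07)/2 = 1.22744e+07.
Running total after boundary: 1.33277e+08.
k=1: B_{2}/(2)! × [f^{(1)}(30) − f^{(1)}(12)] = 1/12 × (4.05000e+06 − 103680) = 328860.
Running total after k=1: 1.33606e+08.
k=2: B_{4}/(4)! × [f^{(3)}(30) − f^{(3)}(12)] = −1/720 × (54000.0 − 8640.00) = -63.0000.
Running total after k=2: 1.33606e+08.
k=3: B_{6}/(6)! × [f^{(5)}(30) − f^{(5)}(12)] = 1/30240 × (120.000 − 120.000) = 0.00000.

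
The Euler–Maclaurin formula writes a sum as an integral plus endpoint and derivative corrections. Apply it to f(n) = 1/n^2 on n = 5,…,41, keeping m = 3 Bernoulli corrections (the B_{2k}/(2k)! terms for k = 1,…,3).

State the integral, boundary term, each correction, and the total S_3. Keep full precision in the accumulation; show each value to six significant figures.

S_3 ≈ 0.197228

The integral term ∫_5^41 1/x^2 dx = 0.175610.
½[f(5) + f(41)] = ½[0.0400000 + 0.000594884] = 0.0202974.
So far: 0.195907.
Order-1 term: 1/12 · (-2.90187e-05 − (-0.0160000)) = 0.00133092.
After k=1: 0.197238.
Order-2 term: −1/720 · (-2.07153e-07 − (-0.00768000)) = -1.06664e-05.
After k=2: 0.197227.
Order-3 term: 1/30240 · (-3.69697e-09 − (-0.00921600)) = 3.04762e-07.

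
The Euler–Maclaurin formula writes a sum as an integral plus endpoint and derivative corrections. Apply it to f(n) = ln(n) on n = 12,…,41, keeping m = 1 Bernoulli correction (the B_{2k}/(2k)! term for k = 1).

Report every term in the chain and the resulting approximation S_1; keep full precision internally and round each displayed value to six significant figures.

Integral: ∫_12^41 ln(x) dx = 93.4376.
Boundary: ½(f(12) + f(41)) = ½(2.48491 + 3.71357) = 3.09924.
Running total after boundary: 96.5368.
k=1: B_{2}/(2)! × [f^{(1)}(41) − f^{(1)}(12)] = 1/12 × (0.0243902 − 0.0833333) = -0.00491192.

S_1 ≈ 96.5319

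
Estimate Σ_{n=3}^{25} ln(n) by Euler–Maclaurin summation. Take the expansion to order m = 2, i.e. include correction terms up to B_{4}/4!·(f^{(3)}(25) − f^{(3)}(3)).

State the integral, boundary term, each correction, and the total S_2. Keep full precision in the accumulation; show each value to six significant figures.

S_2 ≈ 57.3105

∫_3^25 ln(x) dx evaluates to 55.1761.
½[f(3) + f(25)] = ½[1.09861 + 3.21888] = 2.15874.
Integral + boundary = 57.3348.
Order-1 term: 1/12 · (0.0400000 − 0.333333) = -0.0244444.
After k=1: 57.3104.
Order-2 term: −1/720 · (0.000128000 − 0.0740741) = 0.000102703.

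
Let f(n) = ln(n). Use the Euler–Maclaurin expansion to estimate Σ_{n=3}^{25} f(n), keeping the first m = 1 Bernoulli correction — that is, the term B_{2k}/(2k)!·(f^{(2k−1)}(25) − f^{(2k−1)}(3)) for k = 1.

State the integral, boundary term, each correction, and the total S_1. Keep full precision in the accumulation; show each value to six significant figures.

The integral term ∫_3^25 ln(x) dx = 55.1761.
½[f(3) + f(25)] = ½[1.09861 + 3.21888] = 2.15874.
So far: 57.3348.
Order-1 term: 1/12 · (0.0400000 − 0.333333) = -0.0244444.

S_1 ≈ 57.3104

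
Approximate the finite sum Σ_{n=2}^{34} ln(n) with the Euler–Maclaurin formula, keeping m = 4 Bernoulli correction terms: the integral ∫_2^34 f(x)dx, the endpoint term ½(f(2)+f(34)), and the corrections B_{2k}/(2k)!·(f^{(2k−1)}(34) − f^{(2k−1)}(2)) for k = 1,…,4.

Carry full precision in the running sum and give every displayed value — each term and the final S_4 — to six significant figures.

S_4 ≈ 88.5808

∫_2^34 ln(x) dx evaluates to 86.5100.
Boundary: ½(f(2) + f(34)) = ½(0.693147 + 3.52636) = 2.10975.
So far: 88.6197.
k=1: B_{2}/(2)! × [f^{(1)}(34) − f^{(1)}(2)] = 1/12 × (0.0294118 − 0.500000) = -0.0392157.
Running total after k=1: 88.5805.
k=2: B_{4}/(4)! × [f^{(3)}(34) − f^{(3)}(2)] = −1/720 × (5.08854e-05 − 0.250000) = 0.000347152.
Running total after k=2: 88.5808.
k=3: B_{6}/(6)! × [f^{(5)}(34) − f^{(5)}(2)] = 1/30240 × (5.28222e-07 − 0.750000) = -2.48016e-05.
Running total after k=3: 88.5808.
k=4: B_{8}/(8)! × [f^{(7)}(34) − f^{(7)}(2)] = −1/1209600 × (1.37082e-08 − 5.62500) = 4.65030e-06.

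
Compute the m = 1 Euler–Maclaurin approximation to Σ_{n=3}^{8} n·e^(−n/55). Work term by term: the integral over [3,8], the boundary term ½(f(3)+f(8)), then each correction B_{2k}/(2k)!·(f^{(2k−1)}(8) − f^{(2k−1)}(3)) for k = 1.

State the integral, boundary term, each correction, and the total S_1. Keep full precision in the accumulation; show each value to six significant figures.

The integral term ∫_3^8 x·e^(−x/55) dx = 24.7202.
½[f(3) + f(8)] = ½[2.84075 + 6.91703] = 4.87889.
Running total after boundary: 29.5991.
k=1: B_{2}/(2)! × [f^{(1)}(8) − f^{(1)}(3)] = 1/12 × (0.738865 − 0.895266) = -0.0130334.

S_1 ≈ 29.5860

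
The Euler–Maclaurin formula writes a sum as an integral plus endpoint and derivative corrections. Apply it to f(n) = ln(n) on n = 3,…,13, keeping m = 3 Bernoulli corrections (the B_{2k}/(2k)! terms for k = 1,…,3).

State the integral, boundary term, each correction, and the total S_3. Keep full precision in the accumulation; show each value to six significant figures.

S_3 ≈ 21.8590

Integral: ∫_3^13 ln(x) dx = 20.0485.
½[f(3) + f(13)] = ½[1.09861 + 2.56495] = 1.83178.
So far: 21.8803.
k=1: B_{2}/(2)! × [f^{(1)}(13) − f^{(1)}(3)] = 1/12 × (0.0769231 − 0.333333) = -0.0213675.
Running total after k=1: 21.8589.
k=2: B_{4}/(4)! × [f^{(3)}(13) − f^{(3)}(3)] = −1/720 × (0.000910332 − 0.0740741) = 0.000101616.
Running total after k=2: 21.8590.
k=3: B_{6}/(6)! × [f^{(5)}(13) − f^{(5)}(3)] = 1/30240 × (6.46390e-05 − 0.0987654) = -3.26392e-06.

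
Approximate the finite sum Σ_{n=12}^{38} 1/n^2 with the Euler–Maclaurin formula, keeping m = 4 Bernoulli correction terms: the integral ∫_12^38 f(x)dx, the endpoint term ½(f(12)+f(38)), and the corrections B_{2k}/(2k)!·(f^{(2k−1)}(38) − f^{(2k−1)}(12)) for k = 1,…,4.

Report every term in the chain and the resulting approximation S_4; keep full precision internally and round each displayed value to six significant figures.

S_4 ≈ 0.0609293

The integral term ∫_12^38 1/x^2 dx = 0.0570175.
Endpoint term: (f(12) + f(38))/2 = (0.00694444 + 0.000692521)/2 = 0.00381848.
So far: 0.0608360.
k=1: B_{2}/(2)! × [f^{(1)}(38) − f^{(1)}(12)] = 1/12 × (-3.64485e-05 − (-0.00115741)) = 9.34132e-05.
Partial sum through k=1: 0.0609294.
k=2: B_{4}/(4)! × [f^{(3)}(38) − f^{(3)}(12)] = −1/720 × (-3.02896e-07 − (-9.64506e-05)) = -1.33539e-07.
Partial sum through k=2: 0.0609293.
k=3: B_{6}/(6)! × [f^{(5)}(38) − f^{(5)}(12)] = 1/30240 × (-6.29285e-09 − (-2.00939e-05)) = 6.64272e-10.
Partial sum through k=3: 0.0609293.
k=4: B_{8}/(8)! × [f^{(7)}(38) − f^{(7)}(12)] = −1/1209600 × (-2.44044e-10 − (-7.81429e-06)) = -6.46002e-12.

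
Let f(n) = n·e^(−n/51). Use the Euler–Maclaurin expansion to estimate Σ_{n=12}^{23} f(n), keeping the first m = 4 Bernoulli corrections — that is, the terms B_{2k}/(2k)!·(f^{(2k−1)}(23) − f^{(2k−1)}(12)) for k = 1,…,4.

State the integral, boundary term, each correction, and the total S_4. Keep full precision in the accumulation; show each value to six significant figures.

S_4 ≈ 147.353

The integral term ∫_12^23 x·e^(−x/51) dx = 135.307.
Boundary: ½(f(12) + f(23)) = ½(9.48406 + 14.6511) = 12.0676.
Integral + boundary = 147.374.
Correction k=1: B_{2}/2! · (f^{(1)}(23) − f^{(1)}(12)) = 1/12 · (0.349727 − 0.604376) = -0.0212208.
After k=1: 147.353.
Correction k=2: B_{4}/4! · (f^{(3)}(23) − f^{(3)}(12)) = −1/720 · (0.000624273 − 0.000840082) = 2.99735e-07.
After k=2: 147.353.
Correction k=3: B_{6}/6! · (f^{(5)}(23) − f^{(5)}(12)) = 1/30240 · (4.28330e-07 − 5.56632e-07) = -4.24279e-12.
After k=3: 147.353.
Correction k=4: B_{8}/8! · (f^{(7)}(23) − f^{(7)}(12)) = −1/1209600 · (2.37081e-10 − 3.03837e-10) = 5.51886e-17.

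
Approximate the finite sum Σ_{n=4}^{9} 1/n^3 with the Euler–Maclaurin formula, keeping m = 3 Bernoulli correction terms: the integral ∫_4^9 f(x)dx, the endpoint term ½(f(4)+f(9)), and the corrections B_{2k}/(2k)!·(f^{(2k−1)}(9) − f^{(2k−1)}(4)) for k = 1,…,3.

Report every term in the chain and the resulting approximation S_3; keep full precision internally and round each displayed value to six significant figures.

∫_4^9 1/x^3 dx evaluates to 0.0250772.
Boundary: ½(f(4) + f(9)) = ½(0.0156250 + 0.00137174) = 0.00849837.
Running total after boundary: 0.0335755.
k=1: B_{2}/(2)! × [f^{(1)}(9) − f^{(1)}(4)] = 1/12 × (-0.000457247 − (-0.0117188)) = 0.000938459.
After k=1: 0.0345140.
k=2: B_{4}/(4)! × [f^{(3)}(9) − f^{(3)}(4)] = −1/720 × (-0.000112901 − (-0.0146484)) = -2.01882e-05.
After k=2: 0.0344938.
k=3: B_{6}/(6)! × [f^{(5)}(9) − f^{(5)}(4)] = 1/30240 × (-5.85410e-05 − (-0.0384521)) = 1.26963e-06.

S_3 ≈ 0.0344951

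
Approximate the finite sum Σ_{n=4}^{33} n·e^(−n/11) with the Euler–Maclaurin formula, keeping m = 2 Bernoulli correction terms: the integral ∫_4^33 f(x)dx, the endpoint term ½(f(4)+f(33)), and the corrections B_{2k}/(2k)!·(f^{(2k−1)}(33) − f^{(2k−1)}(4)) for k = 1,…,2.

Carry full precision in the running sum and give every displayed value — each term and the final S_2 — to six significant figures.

S_2 ≈ 92.7684

The integral term ∫_4^33 x·e^(−x/11) dx = 90.6018.
½[f(4) + f(33)] = ½[2.78058 + 1.64297] = 2.21177.
Integral + boundary = 92.8136.
k=1: B_{2}/(2)! × [f^{(1)}(33) − f^{(1)}(4)] = 1/12 × (-0.0995741 − 0.442364) = -0.0451615.
Partial sum through k=1: 92.7684.
k=2: B_{4}/(4)! × [f^{(3)}(33) − f^{(3)}(4)] = −1/720 × (0.00000 − 0.0151459) = 2.10360e-05.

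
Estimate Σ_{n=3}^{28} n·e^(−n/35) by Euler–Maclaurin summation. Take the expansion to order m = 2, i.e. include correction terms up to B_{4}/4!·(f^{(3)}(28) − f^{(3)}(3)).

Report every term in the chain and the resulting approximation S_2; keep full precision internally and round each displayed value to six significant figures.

S_2 ≈ 237.584

The integral term ∫_3^28 x·e^(−x/35) dx = 229.979.
Endpoint term: (f(3) + f(28))/2 = (2.75357 + 12.5812)/2 = 7.66739.
Integral + boundary = 237.646.
Correction k=1: B_{2}/2! · (f^{(1)}(28) − f^{(1)}(3)) = 1/12 · (0.0898658 − 0.839183) = -0.0624431.
After k=1: 237.584.
Correction k=2: B_{4}/4! · (f^{(3)}(28) − f^{(3)}(3)) = −1/720 · (0.000806958 − 0.00218359) = 1.91199e-06.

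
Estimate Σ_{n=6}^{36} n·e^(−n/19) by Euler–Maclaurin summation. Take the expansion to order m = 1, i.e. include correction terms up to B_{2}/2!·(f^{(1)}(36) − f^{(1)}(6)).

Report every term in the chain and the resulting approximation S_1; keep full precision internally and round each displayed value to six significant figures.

∫_6^36 x·e^(−x/19) dx evaluates to 189.252.
Boundary: ½(f(6) + f(36)) = ½(4.37528 + 5.41288) = 4.89408.
Integral + boundary = 194.146.
Order-1 term: 1/12 · (-0.134531 − 0.498935) = -0.0527888.

S_1 ≈ 194.093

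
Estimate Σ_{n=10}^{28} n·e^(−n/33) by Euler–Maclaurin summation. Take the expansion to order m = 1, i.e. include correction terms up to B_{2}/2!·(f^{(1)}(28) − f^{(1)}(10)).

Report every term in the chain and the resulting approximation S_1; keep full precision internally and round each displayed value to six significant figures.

S_1 ≈ 195.998

Integral: ∫_10^28 x·e^(−x/33) dx = 186.349.
Endpoint term: (f(10) + f(28))/2 = (7.38577 + 11.9858)/2 = 9.68577.
Integral + boundary = 196.035.
Order-1 term: 1/12 · (0.0648580 − 0.514766) = -0.0374923.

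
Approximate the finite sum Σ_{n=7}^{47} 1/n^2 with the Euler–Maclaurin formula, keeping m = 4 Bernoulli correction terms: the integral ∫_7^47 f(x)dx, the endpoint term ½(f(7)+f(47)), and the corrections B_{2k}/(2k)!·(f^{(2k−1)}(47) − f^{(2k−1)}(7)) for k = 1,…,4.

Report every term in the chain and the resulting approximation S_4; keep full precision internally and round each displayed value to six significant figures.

The integral term ∫_7^47 1/x^2 dx = 0.121581.
Boundary: ½(f(7) + f(47)) = ½(0.0204082 + 0.000452694) = 0.0104304.
Running total after boundary: 0.132011.
Order-1 term: 1/12 · (-1.92636e-05 − (-0.00583090)) = 0.000484303.
Running total after k=1: 0.132495.
Order-2 term: −1/720 · (-1.04646e-07 − (-0.00142798)) = -1.98316e-06.
Running total after k=2: 0.132493.
Order-3 term: 1/30240 · (-1.42117e-09 − (-0.000874271)) = 2.89110e-08.
Running total after k=3: 0.132493.
Order-4 term: −1/1209600 · (-3.60280e-11 − (-0.000999167)) = -8.26031e-10.

S_4 ≈ 0.132493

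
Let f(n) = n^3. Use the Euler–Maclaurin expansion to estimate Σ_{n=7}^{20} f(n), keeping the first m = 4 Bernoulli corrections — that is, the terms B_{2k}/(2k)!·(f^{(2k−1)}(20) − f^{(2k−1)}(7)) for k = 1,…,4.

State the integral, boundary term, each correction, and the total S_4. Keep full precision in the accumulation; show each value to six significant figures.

S_4 ≈ 43659.0

∫_7^20 x^3 dx evaluates to 39399.8.
½[f(7) + f(20)] = ½[343.000 + 8000.00] = 4171.50.
So far: 43571.2.
k=1: B_{2}/(2)! × [f^{(1)}(20) − f^{(1)}(7)] = 1/12 × (1200.00 − 147.000) = 87.7500.
Running total after k=1: 43659.0.
k=2: B_{4}/(4)! × [f^{(3)}(20) − f^{(3)}(7)] = −1/720 × (6.00000 − 6.00000) = 0.00000.
Running total after k=2: 43659.0.
k=3: B_{6}/(6)! × [f^{(5)}(20) − f^{(5)}(7)] = 1/30240 × (0.00000 − 0.00000) = 0.00000.
Running total after k=3: 43659.0.
k=4: B_{8}/(8)! × [f^{(7)}(20) − f^{(7)}(7)] = −1/1209600 × (0.00000 − 0.00000) = 0.00000.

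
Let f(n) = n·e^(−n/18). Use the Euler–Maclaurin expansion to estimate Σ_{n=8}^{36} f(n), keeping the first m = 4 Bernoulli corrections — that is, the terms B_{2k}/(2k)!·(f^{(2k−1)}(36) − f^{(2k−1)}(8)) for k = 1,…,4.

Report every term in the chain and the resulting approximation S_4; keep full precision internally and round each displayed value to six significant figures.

∫_8^36 x·e^(−x/18) dx evaluates to 168.527.
Boundary: ½(f(8) + f(36)) = ½(5.12944 + 4.87207) = 5.00076.
Integral + boundary = 173.527.
k=1: B_{2}/(2)! × [f^{(1)}(36) − f^{(1)}(8)] = 1/12 × (-0.135335 − 0.356211) = -0.0409622.
Partial sum through k=1: 173.486.
k=2: B_{4}/(4)! × [f^{(3)}(36) − f^{(3)}(8)] = −1/720 × (0.000417701 − 0.00505732) = 6.44392e-06.
Partial sum through k=2: 173.486.
k=3: B_{6}/(6)! × [f^{(5)}(36) − f^{(5)}(8)] = 1/30240 × (3.86761e-06 − 2.78248e-05) = -7.92234e-10.
Partial sum through k=3: 173.486.
k=4: B_{8}/(8)! × [f^{(7)}(36) − f^{(7)}(8)] = −1/1209600 × (1.98951e-08 − 1.23582e-07) = 8.57199e-14.

S_4 ≈ 173.486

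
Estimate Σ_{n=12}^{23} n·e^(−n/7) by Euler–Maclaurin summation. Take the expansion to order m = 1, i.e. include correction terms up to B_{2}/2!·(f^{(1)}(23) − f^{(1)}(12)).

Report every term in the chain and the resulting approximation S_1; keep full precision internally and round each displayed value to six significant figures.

The integral term ∫_12^23 x·e^(−x/7) dx = 16.0954.
½[f(12) + f(23)] = ½[2.16111 + 0.860519] = 1.51081.
Running total after boundary: 17.6062.
k=1: B_{2}/(2)! × [f^{(1)}(23) − f^{(1)}(12)] = 1/12 × (-0.0855174 − (-0.128637)) = 0.00359333.

S_1 ≈ 17.6098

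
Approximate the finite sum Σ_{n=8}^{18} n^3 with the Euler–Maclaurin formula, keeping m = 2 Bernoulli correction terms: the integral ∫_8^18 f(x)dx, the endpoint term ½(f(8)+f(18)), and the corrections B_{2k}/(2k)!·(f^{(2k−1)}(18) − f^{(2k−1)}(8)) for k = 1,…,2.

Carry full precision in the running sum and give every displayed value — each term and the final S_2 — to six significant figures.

The integral term ∫_8^18 x^3 dx = 25220.0.
Boundary: ½(f(8) + f(18)) = ½(512.000 + 5832.00) = 3172.00.
Running total after boundary: 28392.0.
k=1: B_{2}/(2)! × [f^{(1)}(18) − f^{(1)}(8)] = 1/12 × (972.000 − 192.000) = 65.0000.
Partial sum through k=1: 28457.0.
k=2: B_{4}/(4)! × [f^{(3)}(18) − f^{(3)}(8)] = −1/720 × (6.00000 − 6.00000) = 0.00000.

S_2 ≈ 28457.0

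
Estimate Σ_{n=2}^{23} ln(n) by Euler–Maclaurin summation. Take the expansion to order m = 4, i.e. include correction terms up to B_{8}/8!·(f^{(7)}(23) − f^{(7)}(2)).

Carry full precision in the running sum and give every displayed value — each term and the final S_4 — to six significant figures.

S_4 ≈ 51.6067

Integral: ∫_2^23 ln(x) dx = 49.7301.
½[f(2) + f(23)] = ½[0.693147 + 3.13549] = 1.91432.
Running total after boundary: 51.6444.
Order-1 term: 1/12 · (0.0434783 − 0.500000) = -0.0380435.
Running total after k=1: 51.6063.
Order-2 term: −1/720 · (0.000164379 − 0.250000) = 0.000346994.
Running total after k=2: 51.6067.
Order-3 term: 1/30240 · (3.72883e-06 − 0.750000) = -2.48015e-05.
Running total after k=3: 51.6067.
Order-4 term: −1/1209600 · (2.11465e-07 − 5.62500) = 4.65030e-06.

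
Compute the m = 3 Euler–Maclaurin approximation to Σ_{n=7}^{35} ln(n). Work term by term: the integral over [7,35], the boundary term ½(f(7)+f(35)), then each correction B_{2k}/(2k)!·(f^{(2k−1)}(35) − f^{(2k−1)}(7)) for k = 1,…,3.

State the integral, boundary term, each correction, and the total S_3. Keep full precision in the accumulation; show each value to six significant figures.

S_3 ≈ 85.5569

The integral term ∫_7^35 ln(x) dx = 82.8158.
½[f(7) + f(35)] = ½[1.94591 + 3.55535] = 2.75063.
Running total after boundary: 85.5664.
k=1: B_{2}/(2)! × [f^{(1)}(35) − f^{(1)}(7)] = 1/12 × (0.0285714 − 0.142857) = -0.00952381.
Running total after k=1: 85.5569.
k=2: B_{4}/(4)! × [f^{(3)}(35) − f^{(3)}(7)] = −1/720 × (4.66472e-05 − 0.00583090) = 8.03369e-06.
Running total after k=2: 85.5569.
k=3: B_{6}/(6)! × [f^{(5)}(35) − f^{(5)}(7)] = 1/30240 × (4.56952e-07 − 0.00142798) = -4.72063e-08.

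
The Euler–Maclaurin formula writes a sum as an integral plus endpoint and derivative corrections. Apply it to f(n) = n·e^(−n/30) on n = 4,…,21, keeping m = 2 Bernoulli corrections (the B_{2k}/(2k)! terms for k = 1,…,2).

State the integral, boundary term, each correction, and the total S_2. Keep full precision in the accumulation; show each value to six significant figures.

Integral: ∫_4^21 x·e^(−x/30) dx = 132.901.
Endpoint term: (f(4) + f(21))/2 = (3.50069 + 10.4283)/2 = 6.96449.
Integral + boundary = 139.866.
Correction k=1: B_{2}/2! · (f^{(1)}(21) − f^{(1)}(4)) = 1/12 · (0.148976 − 0.758484) = -0.0507923.
Running total after k=1: 139.815.
Correction k=2: B_{4}/4! · (f^{(3)}(21) − f^{(3)}(4)) = −1/720 · (0.00126905 − 0.00278759) = 2.10908e-06.

S_2 ≈ 139.815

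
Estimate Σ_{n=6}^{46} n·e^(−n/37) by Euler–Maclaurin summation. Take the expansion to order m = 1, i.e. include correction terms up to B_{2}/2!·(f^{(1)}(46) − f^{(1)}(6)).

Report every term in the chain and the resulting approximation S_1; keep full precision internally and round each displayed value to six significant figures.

S_1 ≈ 476.131

∫_6^46 x·e^(−x/37) dx evaluates to 467.011.
Endpoint term: (f(6) + f(46))/2 = (5.10182 + 13.2686)/2 = 9.18520.
Running total after boundary: 476.196.
Correction k=1: B_{2}/2! · (f^{(1)}(46) − f^{(1)}(6)) = 1/12 · (-0.0701628 − 0.712416) = -0.0652149.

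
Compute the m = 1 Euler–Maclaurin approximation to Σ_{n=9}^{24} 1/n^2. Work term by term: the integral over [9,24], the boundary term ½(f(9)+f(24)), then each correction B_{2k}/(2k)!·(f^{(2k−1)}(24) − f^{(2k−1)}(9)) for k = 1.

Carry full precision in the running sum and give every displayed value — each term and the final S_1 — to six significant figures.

S_1 ≈ 0.0767019

The integral term ∫_9^24 1/x^2 dx = 0.0694444.
½[f(9) + f(24)] = ½[0.0123457 + 0.00173611] = 0.00704090.
Running total after boundary: 0.0764853.
Order-1 term: 1/12 · (-0.000144676 − (-0.00274348)) = 0.000216567.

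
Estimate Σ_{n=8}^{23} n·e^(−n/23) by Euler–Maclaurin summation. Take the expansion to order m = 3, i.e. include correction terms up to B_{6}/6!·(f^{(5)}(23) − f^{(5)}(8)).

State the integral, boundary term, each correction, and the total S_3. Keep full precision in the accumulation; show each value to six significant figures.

∫_8^23 x·e^(−x/23) dx evaluates to 114.320.
½[f(8) + f(23)] = ½[5.64977 + 8.46123] = 7.05550.
Running total after boundary: 121.375.
Correction k=1: B_{2}/2! · (f^{(1)}(23) − f^{(1)}(8)) = 1/12 · (0.00000 − 0.460579) = -0.0383816.
Partial sum through k=1: 121.337.
Correction k=2: B_{4}/4! · (f^{(3)}(23) − f^{(3)}(8)) = −1/720 · (0.00139085 − 0.00354069) = 2.98588e-06.
Partial sum through k=2: 121.337.
Correction k=3: B_{6}/6! · (f^{(5)}(23) − f^{(5)}(8)) = 1/30240 · (5.25841e-06 − 1.17405e-05) = -2.14354e-10.

S_3 ≈ 121.337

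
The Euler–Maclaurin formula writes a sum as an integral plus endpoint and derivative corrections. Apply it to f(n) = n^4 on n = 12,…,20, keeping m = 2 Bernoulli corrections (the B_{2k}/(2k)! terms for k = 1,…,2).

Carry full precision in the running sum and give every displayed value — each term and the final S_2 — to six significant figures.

∫_12^20 x^4 dx evaluates to 590234.
½[f(12) + f(20)] = ½[20736.0 + 160000] = 90368.0.
Integral + boundary = 680602.
k=1: B_{2}/(2)! × [f^{(1)}(20) − f^{(1)}(12)] = 1/12 × (32000.0 − 6912.00) = 2090.67.
Partial sum through k=1: 682692.
k=2: B_{4}/(4)! × [f^{(3)}(20) − f^{(3)}(12)] = −1/720 × (480.000 − 288.000) = -0.266667.

S_2 ≈ 682692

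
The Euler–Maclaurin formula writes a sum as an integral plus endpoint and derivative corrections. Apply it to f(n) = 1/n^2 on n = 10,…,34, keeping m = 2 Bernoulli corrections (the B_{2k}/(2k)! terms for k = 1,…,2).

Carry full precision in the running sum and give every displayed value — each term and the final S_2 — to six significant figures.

Integral: ∫_10^34 1/x^2 dx = 0.0705882.
Endpoint term: (f(10) + f(34))/2 = (0.0100000 + 0.000865052)/2 = 0.00543253.
So far: 0.0760208.
Correction k=1: B_{2}/2! · (f^{(1)}(34) − f^{(1)}(10)) = 1/12 · (-5.08854e-05 − (-0.00200000)) = 0.000162426.
Partial sum through k=1: 0.0761832.
Correction k=2: B_{4}/4! · (f^{(3)}(34) − f^{(3)}(10)) = −1/720 · (-5.28222e-07 − (-0.000240000)) = -3.32600e-07.

S_2 ≈ 0.0761829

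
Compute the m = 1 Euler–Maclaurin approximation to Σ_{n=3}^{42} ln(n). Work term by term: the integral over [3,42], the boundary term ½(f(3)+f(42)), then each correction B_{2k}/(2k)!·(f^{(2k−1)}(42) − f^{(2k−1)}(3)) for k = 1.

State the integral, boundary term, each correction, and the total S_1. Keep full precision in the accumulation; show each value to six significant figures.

∫_3^42 ln(x) dx evaluates to 114.686.
Boundary: ½(f(3) + f(42)) = ½(1.09861 + 3.73767) = 2.41814.
Integral + boundary = 117.104.
Order-1 term: 1/12 · (0.0238095 − 0.333333) = -0.0257937.

S_1 ≈ 117.079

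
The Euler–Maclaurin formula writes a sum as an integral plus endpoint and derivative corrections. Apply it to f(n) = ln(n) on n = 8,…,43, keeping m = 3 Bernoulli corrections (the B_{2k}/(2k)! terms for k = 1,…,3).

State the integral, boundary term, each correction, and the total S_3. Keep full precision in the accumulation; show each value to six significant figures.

∫_8^43 ln(x) dx evaluates to 110.096.
Boundary: ½(f(8) + f(43)) = ½(2.07944 + 3.76120) = 2.92032.
Integral + boundary = 113.016.
Correction k=1: B_{2}/2! · (f^{(1)}(43) − f^{(1)}(8)) = 1/12 · (0.0232558 − 0.125000) = -0.00847868.
Running total after k=1: 113.008.
Correction k=2: B_{4}/4! · (f^{(3)}(43) − f^{(3)}(8)) = −1/720 · (2.51550e-05 − 0.00390625) = 5.39041e-06.
Running total after k=2: 113.008.
Correction k=3: B_{6}/6! · (f^{(5)}(43) − f^{(5)}(8)) = 1/30240 · (1.63256e-07 − 0.000732422) = -2.42149e-08.

S_3 ≈ 113.008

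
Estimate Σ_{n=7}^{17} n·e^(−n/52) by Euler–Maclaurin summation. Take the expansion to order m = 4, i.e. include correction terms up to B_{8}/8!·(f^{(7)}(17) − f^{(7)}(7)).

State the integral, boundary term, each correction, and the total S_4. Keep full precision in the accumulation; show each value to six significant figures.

S_4 ≈ 103.310

∫_7^17 x·e^(−x/52) dx evaluates to 94.1441.
Boundary: ½(f(7) + f(17)) = ½(6.11836 + 12.2594) = 9.18887.
Running total after boundary: 103.333.
Correction k=1: B_{2}/2! · (f^{(1)}(17) − f^{(1)}(7)) = 1/12 · (0.485382 − 0.756391) = -0.0225841.
Running total after k=1: 103.310.
Correction k=2: B_{4}/4! · (f^{(3)}(17) − f^{(3)}(7)) = −1/720 · (0.000712892 − 0.000926219) = 2.96287e-07.
Running total after k=2: 103.310.
Correction k=3: B_{6}/6! · (f^{(5)}(17) − f^{(5)}(7)) = 1/30240 · (4.60902e-07 − 5.81622e-07) = -3.99207e-12.
Running total after k=3: 103.310.
Correction k=4: B_{8}/8! · (f^{(7)}(17) − f^{(7)}(7)) = −1/1209600 · (2.43403e-10 − 3.03516e-10) = 4.96972e-17.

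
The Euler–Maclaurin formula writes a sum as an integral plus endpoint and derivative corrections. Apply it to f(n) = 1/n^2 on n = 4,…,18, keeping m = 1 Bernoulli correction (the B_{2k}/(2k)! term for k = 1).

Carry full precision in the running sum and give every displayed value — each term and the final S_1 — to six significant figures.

Integral: ∫_4^18 1/x^2 dx = 0.194444.
Endpoint term: (f(4) + f(18))/2 = (0.0625000 + 0.00308642)/2 = 0.0327932.
So far: 0.227238.
Order-1 term: 1/12 · (-0.000342936 − (-0.0312500)) = 0.00257559.

S_1 ≈ 0.229813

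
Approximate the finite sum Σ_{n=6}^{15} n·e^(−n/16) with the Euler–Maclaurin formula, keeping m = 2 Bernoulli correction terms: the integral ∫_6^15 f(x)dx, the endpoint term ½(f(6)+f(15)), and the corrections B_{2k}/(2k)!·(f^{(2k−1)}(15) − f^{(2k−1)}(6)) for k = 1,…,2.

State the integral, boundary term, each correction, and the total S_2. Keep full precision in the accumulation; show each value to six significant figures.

S_2 ≈ 52.6546

∫_6^15 x·e^(−x/16) dx evaluates to 47.6894.
Endpoint term: (f(6) + f(15))/2 = (4.12374 + 5.87408)/2 = 4.99891.
Running total after boundary: 52.6883.
Correction k=1: B_{2}/2! · (f^{(1)}(15) − f^{(1)}(6)) = 1/12 · (0.0244754 − 0.429556) = -0.0337567.
Running total after k=1: 52.6546.
Correction k=2: B_{4}/4! · (f^{(3)}(15) − f^{(3)}(6)) = −1/720 · (0.00315503 − 0.00704740) = 5.40608e-06.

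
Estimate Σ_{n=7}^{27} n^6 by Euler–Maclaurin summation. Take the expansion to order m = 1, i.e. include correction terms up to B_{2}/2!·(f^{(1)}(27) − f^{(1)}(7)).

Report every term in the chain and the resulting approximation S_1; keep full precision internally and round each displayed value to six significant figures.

Integral: ∫_7^27 x^6 dx = 1.49422e+09.
½[f(7) + f(27)] = ½[117649 + 3.87420e+08] = 1.93769e+08.
Integral + boundary = 1.68799e+09.
Order-1 term: 1/12 · (8.60934e+07 − 100842) = 7.16605e+06.

S_1 ≈ 1.69515e+09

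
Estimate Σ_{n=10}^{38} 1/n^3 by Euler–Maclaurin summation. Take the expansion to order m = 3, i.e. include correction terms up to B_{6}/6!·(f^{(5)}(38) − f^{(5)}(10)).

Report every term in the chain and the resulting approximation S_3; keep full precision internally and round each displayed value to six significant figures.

S_3 ≈ 0.00518765

The integral term ∫_10^38 1/x^3 dx = 0.00465374.
Boundary: ½(f(10) + f(38)) = ½(0.00100000 + 1.82242e-05) = 0.000509112.
Integral + boundary = 0.00516285.
Correction k=1: B_{2}/2! · (f^{(1)}(38) − f^{(1)}(10)) = 1/12 · (-1.43876e-06 − (-0.000300000)) = 2.48801e-05.
Partial sum through k=1: 0.00518773.
Correction k=2: B_{4}/4! · (f^{(3)}(38) − f^{(3)}(10)) = −1/720 · (-1.99274e-08 − (-6.00000e-05)) = -8.33057e-08.
Partial sum through k=2: 0.00518765.
Correction k=3: B_{6}/6! · (f^{(5)}(38) − f^{(5)}(10)) = 1/30240 · (-5.79605e-10 − (-2.52000e-05)) = 8.33314e-10.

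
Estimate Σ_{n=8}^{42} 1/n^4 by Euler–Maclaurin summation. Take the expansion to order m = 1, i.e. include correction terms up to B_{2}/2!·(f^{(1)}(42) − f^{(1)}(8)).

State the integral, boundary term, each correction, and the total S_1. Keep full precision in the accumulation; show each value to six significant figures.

S_1 ≈ 0.000778943

∫_8^42 1/x^4 dx evaluates to 0.000646543.
Boundary: ½(f(8) + f(42)) = ½(0.000244141 + 3.21368e-07) = 0.000122231.
Running total after boundary: 0.000768774.
Correction k=1: B_{2}/2! · (f^{(1)}(42) − f^{(1)}(8)) = 1/12 · (-3.06065e-08 − (-0.000122070)) = 1.01700e-05.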